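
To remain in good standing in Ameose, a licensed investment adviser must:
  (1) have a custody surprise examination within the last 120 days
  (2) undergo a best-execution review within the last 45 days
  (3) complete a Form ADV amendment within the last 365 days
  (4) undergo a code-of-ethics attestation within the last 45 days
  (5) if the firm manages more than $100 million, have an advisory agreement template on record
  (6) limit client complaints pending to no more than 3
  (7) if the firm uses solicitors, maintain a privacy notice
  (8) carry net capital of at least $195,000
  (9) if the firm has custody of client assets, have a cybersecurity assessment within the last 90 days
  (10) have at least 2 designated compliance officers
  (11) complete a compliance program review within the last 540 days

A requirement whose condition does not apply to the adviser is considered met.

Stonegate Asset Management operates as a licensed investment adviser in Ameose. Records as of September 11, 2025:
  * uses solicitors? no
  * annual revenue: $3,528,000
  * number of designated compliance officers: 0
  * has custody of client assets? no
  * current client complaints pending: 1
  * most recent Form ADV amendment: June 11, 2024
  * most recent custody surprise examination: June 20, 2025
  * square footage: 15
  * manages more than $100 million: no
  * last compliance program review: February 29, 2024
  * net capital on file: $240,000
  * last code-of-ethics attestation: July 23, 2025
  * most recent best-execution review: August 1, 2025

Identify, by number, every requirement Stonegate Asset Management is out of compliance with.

1. custody surprise examination 83 days ago vs limit 120 → met
2. best-execution review 41 days ago vs limit 45 → met
3. Form ADV amendment 457 days ago vs limit 365 → not met
4. code-of-ethics attestation 50 days ago vs limit 45 → not met
5. condition 'manages more than $100 million' does not hold → requirement n/a → met
6. client complaints pending 1 ≤ 3 → met
7. condition 'uses solicitors' does not hold → requirement n/a → met
8. net capital $240,000 ≥ $195,000 → met
9. condition 'has custody of client assets' does not hold → requirement n/a → met
10. designated compliance officers 0 < 2 → not met
11. compliance program review 560 days ago vs limit 540 → not met
Not met: 3, 4, 10, 11

3, 4, 10, 11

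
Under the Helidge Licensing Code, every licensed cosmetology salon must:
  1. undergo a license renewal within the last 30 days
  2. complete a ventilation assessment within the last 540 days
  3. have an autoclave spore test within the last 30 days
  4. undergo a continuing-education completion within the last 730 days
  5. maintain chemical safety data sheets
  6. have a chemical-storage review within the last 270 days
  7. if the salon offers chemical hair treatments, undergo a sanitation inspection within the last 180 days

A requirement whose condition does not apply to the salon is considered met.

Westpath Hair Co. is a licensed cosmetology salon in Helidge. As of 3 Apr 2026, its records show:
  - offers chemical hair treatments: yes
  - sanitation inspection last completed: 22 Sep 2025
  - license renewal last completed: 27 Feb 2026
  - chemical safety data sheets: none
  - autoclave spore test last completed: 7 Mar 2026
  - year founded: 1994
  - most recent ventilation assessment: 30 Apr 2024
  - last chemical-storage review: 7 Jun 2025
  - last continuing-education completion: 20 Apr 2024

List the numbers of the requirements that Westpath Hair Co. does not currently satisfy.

1. license renewal 35 days ago vs limit 30 → not met
2. ventilation assessment 703 days ago vs limit 540 → not met
3. autoclave spore test 27 days ago vs limit 30 → met
4. continuing-education completion 713 days ago vs limit 730 → met
5. chemical safety data sheets absent → not met
6. chemical-storage review 300 days ago vs limit 270 → not met
7. condition 'offers chemical hair treatments' holds; sanitation inspection 193 days ago vs limit 180 → not met
Not met: 1, 2, 5, 6, 7

1, 2, 5, 6, 7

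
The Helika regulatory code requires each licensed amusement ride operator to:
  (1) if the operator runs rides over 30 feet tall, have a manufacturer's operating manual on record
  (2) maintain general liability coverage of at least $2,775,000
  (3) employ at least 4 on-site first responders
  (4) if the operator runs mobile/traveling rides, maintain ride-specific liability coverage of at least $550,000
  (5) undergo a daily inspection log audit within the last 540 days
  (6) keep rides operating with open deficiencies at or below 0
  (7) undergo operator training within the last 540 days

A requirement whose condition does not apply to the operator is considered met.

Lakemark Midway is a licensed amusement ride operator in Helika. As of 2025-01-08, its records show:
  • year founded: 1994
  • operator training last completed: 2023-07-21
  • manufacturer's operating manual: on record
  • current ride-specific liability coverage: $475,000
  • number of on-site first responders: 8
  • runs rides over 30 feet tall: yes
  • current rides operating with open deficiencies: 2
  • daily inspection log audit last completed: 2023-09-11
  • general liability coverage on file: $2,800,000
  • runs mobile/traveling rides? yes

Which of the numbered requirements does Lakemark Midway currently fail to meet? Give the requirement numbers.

1. condition 'runs rides over 30 feet tall' holds; manufacturer's operating manual present → met
2. general liability coverage $2,800,000 ≥ $2,775,000 → met
3. on-site first responders 8 ≥ 4 → met
4. condition 'runs mobile/traveling rides' holds; ride-specific liability coverage $475,000 < $550,000 → not met
5. daily inspection log audit 485 days ago vs limit 540 → met
6. rides operating with open deficiencies 2 > 0 → not met
7. operator training 537 days ago vs limit 540 → met
Not met: 4, 6

4, 6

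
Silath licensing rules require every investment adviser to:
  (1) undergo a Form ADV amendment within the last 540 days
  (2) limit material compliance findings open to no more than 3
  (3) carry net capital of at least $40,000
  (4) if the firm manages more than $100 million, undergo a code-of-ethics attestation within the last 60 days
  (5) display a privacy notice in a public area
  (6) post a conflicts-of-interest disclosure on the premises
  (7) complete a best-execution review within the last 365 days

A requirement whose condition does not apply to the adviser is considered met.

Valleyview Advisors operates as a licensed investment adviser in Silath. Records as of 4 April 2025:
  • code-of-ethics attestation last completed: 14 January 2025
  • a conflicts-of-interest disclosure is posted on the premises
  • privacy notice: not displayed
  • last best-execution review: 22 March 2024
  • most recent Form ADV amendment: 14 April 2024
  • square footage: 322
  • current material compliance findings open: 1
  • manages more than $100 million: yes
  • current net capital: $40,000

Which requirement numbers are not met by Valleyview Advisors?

4, 5, 7

1. Form ADV amendment 355 days ago vs limit 540 → met
2. material compliance findings open 1 ≤ 3 → met
3. net capital $40,000 ≥ $40,000 → met
4. condition 'manages more than $100 million' holds; code-of-ethics attestation 80 days ago vs limit 60 → not met
5. privacy notice absent → not met
6. conflicts-of-interest disclosure present → met
7. best-execution review 378 days ago vs limit 365 → not met
Not met: 4, 5, 7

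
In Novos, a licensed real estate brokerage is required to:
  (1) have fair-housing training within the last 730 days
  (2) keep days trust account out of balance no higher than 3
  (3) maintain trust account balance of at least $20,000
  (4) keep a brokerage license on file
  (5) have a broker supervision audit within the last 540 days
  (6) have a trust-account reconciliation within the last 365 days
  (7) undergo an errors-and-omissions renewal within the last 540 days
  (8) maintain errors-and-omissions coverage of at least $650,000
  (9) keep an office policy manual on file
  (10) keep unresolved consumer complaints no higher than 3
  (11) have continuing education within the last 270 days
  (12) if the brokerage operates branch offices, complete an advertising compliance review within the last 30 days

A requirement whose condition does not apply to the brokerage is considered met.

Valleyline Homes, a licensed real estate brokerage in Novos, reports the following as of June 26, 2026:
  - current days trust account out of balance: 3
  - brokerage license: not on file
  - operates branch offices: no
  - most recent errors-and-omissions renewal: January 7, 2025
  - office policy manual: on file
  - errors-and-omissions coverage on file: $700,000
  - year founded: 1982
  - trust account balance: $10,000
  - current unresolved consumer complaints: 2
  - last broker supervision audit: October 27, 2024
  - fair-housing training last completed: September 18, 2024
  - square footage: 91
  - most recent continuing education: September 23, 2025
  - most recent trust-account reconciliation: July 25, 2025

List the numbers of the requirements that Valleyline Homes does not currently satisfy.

3, 4, 5, 11

1. fair-housing training 646 days ago vs limit 730 → met
2. days trust account out of balance 3 ≤ 3 → met
3. trust account balance $10,000 < $20,000 → not met
4. brokerage license absent → not met
5. broker supervision audit 607 days ago vs limit 540 → not met
6. trust-account reconciliation 336 days ago vs limit 365 → met
7. errors-and-omissions renewal 535 days ago vs limit 540 → met
8. errors-and-omissions coverage $700,000 ≥ $650,000 → met
9. office policy manual present → met
10. unresolved consumer complaints 2 ≤ 3 → met
11. continuing education 276 days ago vs limit 270 → not met
12. condition 'operates branch offices' does not hold → requirement n/a → met
Not met: 3, 4, 5, 11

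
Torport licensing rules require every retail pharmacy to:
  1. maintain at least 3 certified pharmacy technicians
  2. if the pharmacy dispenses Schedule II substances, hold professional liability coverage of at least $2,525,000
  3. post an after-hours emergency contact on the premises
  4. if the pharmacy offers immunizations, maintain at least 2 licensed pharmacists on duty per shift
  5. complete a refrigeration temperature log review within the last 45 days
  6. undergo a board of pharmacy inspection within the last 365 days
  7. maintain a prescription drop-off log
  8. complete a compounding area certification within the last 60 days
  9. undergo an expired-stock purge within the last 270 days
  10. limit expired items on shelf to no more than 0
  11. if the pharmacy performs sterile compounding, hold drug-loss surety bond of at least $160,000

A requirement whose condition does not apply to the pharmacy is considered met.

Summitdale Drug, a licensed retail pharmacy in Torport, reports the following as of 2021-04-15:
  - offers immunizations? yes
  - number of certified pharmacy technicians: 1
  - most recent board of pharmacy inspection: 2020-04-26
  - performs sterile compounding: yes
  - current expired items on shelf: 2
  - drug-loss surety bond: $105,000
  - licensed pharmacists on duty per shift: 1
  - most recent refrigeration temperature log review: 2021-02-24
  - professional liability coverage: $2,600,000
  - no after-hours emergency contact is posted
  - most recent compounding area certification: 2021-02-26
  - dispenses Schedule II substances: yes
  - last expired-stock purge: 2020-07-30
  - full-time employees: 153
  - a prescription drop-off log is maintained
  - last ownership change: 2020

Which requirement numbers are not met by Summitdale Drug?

1, 3, 4, 5, 10, 11

1. certified pharmacy technicians 1 < 3 → not met
2. condition 'dispenses Schedule II substances' holds; professional liability coverage $2,600,000 ≥ $2,525,000 → met
3. after-hours emergency contact absent → not met
4. condition 'offers immunizations' holds; licensed pharmacists on duty per shift 1 < 2 → not met
5. refrigeration temperature log review 50 days ago vs limit 45 → not met
6. board of pharmacy inspection 354 days ago vs limit 365 → met
7. prescription drop-off log present → met
8. compounding area certification 48 days ago vs limit 60 → met
9. expired-stock purge 259 days ago vs limit 270 → met
10. expired items on shelf 2 > 0 → not met
11. condition 'performs sterile compounding' holds; drug-loss surety bond $105,000 < $160,000 → not met
Not met: 1, 3, 4, 5, 10, 11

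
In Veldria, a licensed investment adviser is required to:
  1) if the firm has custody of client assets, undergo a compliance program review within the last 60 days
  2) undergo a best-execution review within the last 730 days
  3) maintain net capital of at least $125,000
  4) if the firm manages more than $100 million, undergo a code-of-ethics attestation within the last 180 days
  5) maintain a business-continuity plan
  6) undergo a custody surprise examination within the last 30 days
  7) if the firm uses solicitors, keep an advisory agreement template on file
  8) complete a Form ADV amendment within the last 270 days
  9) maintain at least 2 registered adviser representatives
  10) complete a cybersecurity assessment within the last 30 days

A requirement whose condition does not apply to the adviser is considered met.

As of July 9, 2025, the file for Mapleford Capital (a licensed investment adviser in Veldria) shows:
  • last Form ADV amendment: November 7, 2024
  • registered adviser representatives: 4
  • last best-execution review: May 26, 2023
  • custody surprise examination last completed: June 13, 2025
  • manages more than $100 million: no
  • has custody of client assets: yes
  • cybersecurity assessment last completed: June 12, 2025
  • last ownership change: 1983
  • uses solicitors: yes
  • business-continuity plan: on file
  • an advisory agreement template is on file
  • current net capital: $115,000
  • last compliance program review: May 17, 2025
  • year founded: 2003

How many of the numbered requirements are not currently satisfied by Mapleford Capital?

1. condition 'has custody of client assets' holds; compliance program review 53 days ago vs limit 60 → met
2. best-execution review 775 days ago vs limit 730 → not met
3. net capital $115,000 < $125,000 → not met
4. condition 'manages more than $100 million' does not hold → requirement n/a → met
5. business-continuity plan present → met
6. custody surprise examination 26 days ago vs limit 30 → met
7. condition 'uses solicitors' holds; advisory agreement template present → met
8. Form ADV amendment 244 days ago vs limit 270 → met
9. registered adviser representatives 4 ≥ 2 → met
10. cybersecurity assessment 27 days ago vs limit 30 → met
Not met: 2 of 10

2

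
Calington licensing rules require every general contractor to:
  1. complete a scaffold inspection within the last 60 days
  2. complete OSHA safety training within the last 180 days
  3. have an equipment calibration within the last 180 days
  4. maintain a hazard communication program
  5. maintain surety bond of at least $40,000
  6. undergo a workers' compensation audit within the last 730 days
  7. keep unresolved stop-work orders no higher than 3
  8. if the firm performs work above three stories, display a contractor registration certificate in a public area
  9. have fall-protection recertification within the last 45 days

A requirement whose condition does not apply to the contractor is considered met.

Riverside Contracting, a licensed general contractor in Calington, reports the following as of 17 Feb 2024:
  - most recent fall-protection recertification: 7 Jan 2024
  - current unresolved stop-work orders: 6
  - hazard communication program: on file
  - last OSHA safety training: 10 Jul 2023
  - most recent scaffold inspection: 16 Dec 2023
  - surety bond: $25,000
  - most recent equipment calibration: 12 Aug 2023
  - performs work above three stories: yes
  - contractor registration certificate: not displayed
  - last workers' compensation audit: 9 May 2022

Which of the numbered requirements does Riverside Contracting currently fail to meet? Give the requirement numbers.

1, 2, 3, 5, 7, 8

1. scaffold inspection 63 days ago vs limit 60 → not met
2. OSHA safety training 222 days ago vs limit 180 → not met
3. equipment calibration 189 days ago vs limit 180 → not met
4. hazard communication program present → met
5. surety bond $25,000 < $40,000 → not met
6. workers' compensation audit 649 days ago vs limit 730 → met
7. unresolved stop-work orders 6 > 3 → not met
8. condition 'performs work above three stories' holds; contractor registration certificate absent → not met
9. fall-protection recertification 41 days ago vs limit 45 → met
Not met: 1, 2, 3, 5, 7, 8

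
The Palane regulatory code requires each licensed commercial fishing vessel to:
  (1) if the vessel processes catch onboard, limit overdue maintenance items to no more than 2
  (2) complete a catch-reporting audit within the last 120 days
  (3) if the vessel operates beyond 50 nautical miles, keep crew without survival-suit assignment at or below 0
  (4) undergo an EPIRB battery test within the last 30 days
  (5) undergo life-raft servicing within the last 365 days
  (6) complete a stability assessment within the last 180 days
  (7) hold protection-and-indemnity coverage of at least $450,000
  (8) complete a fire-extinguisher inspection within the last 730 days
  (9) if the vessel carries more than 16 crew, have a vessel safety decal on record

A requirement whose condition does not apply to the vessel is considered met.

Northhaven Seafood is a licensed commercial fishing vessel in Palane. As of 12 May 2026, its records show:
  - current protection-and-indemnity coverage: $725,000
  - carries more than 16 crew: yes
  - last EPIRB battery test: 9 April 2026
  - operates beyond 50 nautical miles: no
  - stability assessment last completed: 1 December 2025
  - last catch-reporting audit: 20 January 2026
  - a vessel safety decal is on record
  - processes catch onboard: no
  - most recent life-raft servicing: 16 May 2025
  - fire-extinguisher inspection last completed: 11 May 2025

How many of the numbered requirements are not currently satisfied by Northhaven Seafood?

1

1. condition 'processes catch onboard' does not hold → requirement n/a → met
2. catch-reporting audit 112 days ago vs limit 120 → met
3. condition 'operates beyond 50 nautical miles' does not hold → requirement n/a → met
4. EPIRB battery test 33 days ago vs limit 30 → not met
5. life-raft servicing 361 days ago vs limit 365 → met
6. stability assessment 162 days ago vs limit 180 → met
7. protection-and-indemnity coverage $725,000 ≥ $450,000 → met
8. fire-extinguisher inspection 366 days ago vs limit 730 → met
9. condition 'carries more than 16 crew' holds; vessel safety decal present → met
Not met: 1 of 9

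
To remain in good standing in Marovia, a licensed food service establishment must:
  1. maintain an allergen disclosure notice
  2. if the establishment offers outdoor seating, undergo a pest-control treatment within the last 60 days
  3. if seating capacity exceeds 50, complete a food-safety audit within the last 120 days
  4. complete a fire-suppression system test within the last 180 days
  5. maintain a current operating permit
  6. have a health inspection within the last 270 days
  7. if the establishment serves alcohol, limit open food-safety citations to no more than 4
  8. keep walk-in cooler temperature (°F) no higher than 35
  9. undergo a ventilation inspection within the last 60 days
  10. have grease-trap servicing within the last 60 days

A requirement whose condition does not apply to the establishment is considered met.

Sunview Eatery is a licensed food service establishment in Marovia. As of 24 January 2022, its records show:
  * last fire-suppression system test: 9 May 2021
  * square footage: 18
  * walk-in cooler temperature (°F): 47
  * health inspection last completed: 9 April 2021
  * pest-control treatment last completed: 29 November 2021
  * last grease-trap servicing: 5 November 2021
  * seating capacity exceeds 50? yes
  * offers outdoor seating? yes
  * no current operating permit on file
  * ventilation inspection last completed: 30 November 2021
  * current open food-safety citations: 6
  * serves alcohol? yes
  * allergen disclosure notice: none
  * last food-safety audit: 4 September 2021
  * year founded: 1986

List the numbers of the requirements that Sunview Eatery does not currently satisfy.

1, 3, 4, 5, 6, 7, 8, 10

1. allergen disclosure notice absent → not met
2. condition 'offers outdoor seating' holds; pest-control treatment 56 days ago vs limit 60 → met
3. condition 'seating capacity exceeds 50' holds; food-safety audit 142 days ago vs limit 120 → not met
4. fire-suppression system test 260 days ago vs limit 180 → not met
5. current operating permit absent → not met
6. health inspection 290 days ago vs limit 270 → not met
7. condition 'serves alcohol' holds; open food-safety citations 6 > 4 → not met
8. walk-in cooler temperature (°F) 47 > 35 → not met
9. ventilation inspection 55 days ago vs limit 60 → met
10. grease-trap servicing 80 days ago vs limit 60 → not met
Not met: 1, 3, 4, 5, 6, 7, 8, 10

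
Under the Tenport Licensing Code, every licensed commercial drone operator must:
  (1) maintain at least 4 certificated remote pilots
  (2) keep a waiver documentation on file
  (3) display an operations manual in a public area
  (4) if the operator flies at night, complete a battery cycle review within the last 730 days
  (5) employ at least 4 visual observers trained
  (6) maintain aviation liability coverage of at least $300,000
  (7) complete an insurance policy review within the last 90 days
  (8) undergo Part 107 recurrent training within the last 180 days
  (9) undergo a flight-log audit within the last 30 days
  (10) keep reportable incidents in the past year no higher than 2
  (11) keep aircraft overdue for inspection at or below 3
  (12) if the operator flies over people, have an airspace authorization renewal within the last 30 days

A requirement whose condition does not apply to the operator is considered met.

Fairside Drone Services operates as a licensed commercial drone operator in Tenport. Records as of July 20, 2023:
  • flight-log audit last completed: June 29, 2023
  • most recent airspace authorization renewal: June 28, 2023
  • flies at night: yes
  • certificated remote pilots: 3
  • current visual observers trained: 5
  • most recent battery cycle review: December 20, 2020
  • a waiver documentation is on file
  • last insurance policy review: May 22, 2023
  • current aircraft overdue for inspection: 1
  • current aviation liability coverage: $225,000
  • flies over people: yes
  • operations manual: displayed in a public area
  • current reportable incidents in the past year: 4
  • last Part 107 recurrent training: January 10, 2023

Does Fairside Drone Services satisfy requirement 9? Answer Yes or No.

Yes

9. flight-log audit 21 days ago vs limit 30 → met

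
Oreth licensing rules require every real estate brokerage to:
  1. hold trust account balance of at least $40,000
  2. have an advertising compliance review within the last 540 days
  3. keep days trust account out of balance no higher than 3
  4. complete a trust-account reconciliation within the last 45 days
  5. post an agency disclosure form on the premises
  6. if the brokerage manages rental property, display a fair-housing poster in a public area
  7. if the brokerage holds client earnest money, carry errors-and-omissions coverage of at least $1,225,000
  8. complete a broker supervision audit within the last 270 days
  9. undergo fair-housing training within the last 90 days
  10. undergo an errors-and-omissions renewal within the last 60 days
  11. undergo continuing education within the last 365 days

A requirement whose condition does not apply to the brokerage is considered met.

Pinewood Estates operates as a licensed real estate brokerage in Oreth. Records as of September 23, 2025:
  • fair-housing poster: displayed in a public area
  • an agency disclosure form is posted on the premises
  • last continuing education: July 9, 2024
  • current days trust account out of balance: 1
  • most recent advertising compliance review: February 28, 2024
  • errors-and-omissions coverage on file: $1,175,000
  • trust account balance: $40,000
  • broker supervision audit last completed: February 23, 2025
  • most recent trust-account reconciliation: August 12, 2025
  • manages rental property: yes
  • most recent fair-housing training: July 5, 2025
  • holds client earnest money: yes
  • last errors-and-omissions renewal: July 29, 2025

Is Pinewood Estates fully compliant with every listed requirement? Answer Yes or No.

No

1. trust account balance $40,000 ≥ $40,000 → met
2. advertising compliance review 573 days ago vs limit 540 → not met
3. days trust account out of balance 1 ≤ 3 → met
4. trust-account reconciliation 42 days ago vs limit 45 → met
5. agency disclosure form present → met
6. condition 'manages rental property' holds; fair-housing poster present → met
7. condition 'holds client earnest money' holds; errors-and-omissions coverage $1,175,000 < $1,225,000 → not met
8. broker supervision audit 212 days ago vs limit 270 → met
9. fair-housing training 80 days ago vs limit 90 → met
10. errors-and-omissions renewal 56 days ago vs limit 60 → met
11. continuing education 441 days ago vs limit 365 → not met
Not met: 2, 7, 11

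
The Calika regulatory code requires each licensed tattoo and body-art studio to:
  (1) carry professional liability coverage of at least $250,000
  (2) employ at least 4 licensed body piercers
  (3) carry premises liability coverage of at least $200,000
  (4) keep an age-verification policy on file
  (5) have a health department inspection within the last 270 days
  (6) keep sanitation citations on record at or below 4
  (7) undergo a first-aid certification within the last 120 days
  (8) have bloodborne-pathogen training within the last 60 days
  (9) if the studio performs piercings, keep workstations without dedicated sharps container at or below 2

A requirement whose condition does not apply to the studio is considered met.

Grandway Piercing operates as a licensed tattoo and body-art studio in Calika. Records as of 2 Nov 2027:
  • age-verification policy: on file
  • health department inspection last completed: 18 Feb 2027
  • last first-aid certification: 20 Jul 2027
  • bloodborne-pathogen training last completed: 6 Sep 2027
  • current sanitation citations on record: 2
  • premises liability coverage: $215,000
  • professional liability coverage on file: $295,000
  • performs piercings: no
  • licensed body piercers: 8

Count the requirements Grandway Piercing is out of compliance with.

0

1. professional liability coverage $295,000 ≥ $250,000 → met
2. licensed body piercers 8 ≥ 4 → met
3. premises liability coverage $215,000 ≥ $200,000 → met
4. age-verification policy present → met
5. health department inspection 257 days ago vs limit 270 → met
6. sanitation citations on record 2 ≤ 4 → met
7. first-aid certification 105 days ago vs limit 120 → met
8. bloodborne-pathogen training 57 days ago vs limit 60 → met
9. condition 'performs piercings' does not hold → requirement n/a → met
Not met: 0 of 9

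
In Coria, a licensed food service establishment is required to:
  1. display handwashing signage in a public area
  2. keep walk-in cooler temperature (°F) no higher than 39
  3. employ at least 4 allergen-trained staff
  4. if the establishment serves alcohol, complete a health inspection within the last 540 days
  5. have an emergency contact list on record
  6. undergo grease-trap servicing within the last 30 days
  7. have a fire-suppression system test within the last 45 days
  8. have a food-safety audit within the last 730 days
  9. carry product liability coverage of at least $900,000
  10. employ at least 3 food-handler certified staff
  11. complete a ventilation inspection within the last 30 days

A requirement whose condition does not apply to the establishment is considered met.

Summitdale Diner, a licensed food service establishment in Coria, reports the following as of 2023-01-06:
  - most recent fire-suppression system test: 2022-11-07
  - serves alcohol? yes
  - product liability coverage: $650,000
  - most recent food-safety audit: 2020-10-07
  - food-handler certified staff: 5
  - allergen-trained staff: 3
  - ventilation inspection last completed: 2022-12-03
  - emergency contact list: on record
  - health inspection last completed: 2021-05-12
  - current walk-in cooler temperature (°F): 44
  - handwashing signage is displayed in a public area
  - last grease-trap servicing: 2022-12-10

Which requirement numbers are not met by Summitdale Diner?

2, 3, 4, 7, 8, 9, 11

1. handwashing signage present → met
2. walk-in cooler temperature (°F) 44 > 39 → not met
3. allergen-trained staff 3 < 4 → not met
4. condition 'serves alcohol' holds; health inspection 604 days ago vs limit 540 → not met
5. emergency contact list present → met
6. grease-trap servicing 27 days ago vs limit 30 → met
7. fire-suppression system test 60 days ago vs limit 45 → not met
8. food-safety audit 821 days ago vs limit 730 → not met
9. product liability coverage $650,000 < $900,000 → not met
10. food-handler certified staff 5 ≥ 3 → met
11. ventilation inspection 34 days ago vs limit 30 → not met
Not met: 2, 3, 4, 7, 8, 9, 11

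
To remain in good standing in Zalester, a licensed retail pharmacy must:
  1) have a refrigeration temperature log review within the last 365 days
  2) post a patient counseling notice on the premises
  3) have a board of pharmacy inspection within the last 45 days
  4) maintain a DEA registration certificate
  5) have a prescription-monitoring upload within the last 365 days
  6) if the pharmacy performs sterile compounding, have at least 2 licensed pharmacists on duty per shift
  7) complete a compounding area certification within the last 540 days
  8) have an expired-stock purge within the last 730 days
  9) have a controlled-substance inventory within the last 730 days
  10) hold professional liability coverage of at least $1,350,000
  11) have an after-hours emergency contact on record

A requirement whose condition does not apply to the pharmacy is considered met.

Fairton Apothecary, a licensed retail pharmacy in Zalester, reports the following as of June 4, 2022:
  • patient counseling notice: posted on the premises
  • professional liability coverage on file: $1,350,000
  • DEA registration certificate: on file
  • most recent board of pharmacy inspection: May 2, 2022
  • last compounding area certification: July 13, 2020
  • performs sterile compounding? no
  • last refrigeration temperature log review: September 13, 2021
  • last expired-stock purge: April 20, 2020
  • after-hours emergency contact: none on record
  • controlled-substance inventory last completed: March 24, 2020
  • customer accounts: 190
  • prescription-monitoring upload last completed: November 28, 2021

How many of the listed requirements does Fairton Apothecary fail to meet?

1. refrigeration temperature log review 264 days ago vs limit 365 → met
2. patient counseling notice present → met
3. board of pharmacy inspection 33 days ago vs limit 45 → met
4. DEA registration certificate present → met
5. prescription-monitoring upload 188 days ago vs limit 365 → met
6. condition 'performs sterile compounding' does not hold → requirement n/a → met
7. compounding area certification 691 days ago vs limit 540 → not met
8. expired-stock purge 775 days ago vs limit 730 → not met
9. controlled-substance inventory 802 days ago vs limit 730 → not met
10. professional liability coverage $1,350,000 ≥ $1,350,000 → met
11. after-hours emergency contact absent → not met
Not met: 4 of 11

4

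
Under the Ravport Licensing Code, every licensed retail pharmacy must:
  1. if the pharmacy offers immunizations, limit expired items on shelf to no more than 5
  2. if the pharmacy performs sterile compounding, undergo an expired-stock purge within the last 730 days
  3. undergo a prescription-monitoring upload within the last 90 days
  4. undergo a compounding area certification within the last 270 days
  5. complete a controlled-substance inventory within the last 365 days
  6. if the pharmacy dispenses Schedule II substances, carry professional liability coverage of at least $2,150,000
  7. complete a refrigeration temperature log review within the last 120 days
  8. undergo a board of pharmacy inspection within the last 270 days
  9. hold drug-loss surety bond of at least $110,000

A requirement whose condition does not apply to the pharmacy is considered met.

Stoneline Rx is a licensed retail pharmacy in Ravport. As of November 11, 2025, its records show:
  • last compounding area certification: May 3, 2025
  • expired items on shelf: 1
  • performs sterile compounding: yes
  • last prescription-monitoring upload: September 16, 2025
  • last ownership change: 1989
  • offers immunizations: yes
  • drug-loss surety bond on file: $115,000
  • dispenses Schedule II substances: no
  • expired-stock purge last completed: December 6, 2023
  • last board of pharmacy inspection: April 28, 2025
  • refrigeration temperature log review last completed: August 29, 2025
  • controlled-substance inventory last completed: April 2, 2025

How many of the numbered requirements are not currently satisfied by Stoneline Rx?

1. condition 'offers immunizations' holds; expired items on shelf 1 ≤ 5 → met
2. condition 'performs sterile compounding' holds; expired-stock purge 706 days ago vs limit 730 → met
3. prescription-monitoring upload 56 days ago vs limit 90 → met
4. compounding area certification 192 days ago vs limit 270 → met
5. controlled-substance inventory 223 days ago vs limit 365 → met
6. condition 'dispenses Schedule II substances' does not hold → requirement n/a → met
7. refrigeration temperature log review 74 days ago vs limit 120 → met
8. board of pharmacy inspection 197 days ago vs limit 270 → met
9. drug-loss surety bond $115,000 ≥ $110,000 → met
Not met: 0 of 9

0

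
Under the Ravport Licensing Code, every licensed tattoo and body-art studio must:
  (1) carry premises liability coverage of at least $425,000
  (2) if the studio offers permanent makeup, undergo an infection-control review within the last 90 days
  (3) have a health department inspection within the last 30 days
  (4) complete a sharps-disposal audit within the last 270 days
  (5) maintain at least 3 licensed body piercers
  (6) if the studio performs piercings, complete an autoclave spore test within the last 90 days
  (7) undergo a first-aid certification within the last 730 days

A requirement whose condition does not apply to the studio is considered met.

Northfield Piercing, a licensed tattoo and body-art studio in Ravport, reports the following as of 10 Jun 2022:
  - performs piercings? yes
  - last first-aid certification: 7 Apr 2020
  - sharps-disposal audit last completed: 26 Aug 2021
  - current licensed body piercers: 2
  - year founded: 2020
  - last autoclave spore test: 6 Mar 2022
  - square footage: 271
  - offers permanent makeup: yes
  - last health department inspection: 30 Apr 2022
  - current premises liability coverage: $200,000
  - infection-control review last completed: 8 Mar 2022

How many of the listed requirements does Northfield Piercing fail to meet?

1. premises liability coverage $200,000 < $425,000 → not met
2. condition 'offers permanent makeup' holds; infection-control review 94 days ago vs limit 90 → not met
3. health department inspection 41 days ago vs limit 30 → not met
4. sharps-disposal audit 288 days ago vs limit 270 → not met
5. licensed body piercers 2 < 3 → not met
6. condition 'performs piercings' holds; autoclave spore test 96 days ago vs limit 90 → not met
7. first-aid certification 794 days ago vs limit 730 → not met
Not met: 7 of 7

7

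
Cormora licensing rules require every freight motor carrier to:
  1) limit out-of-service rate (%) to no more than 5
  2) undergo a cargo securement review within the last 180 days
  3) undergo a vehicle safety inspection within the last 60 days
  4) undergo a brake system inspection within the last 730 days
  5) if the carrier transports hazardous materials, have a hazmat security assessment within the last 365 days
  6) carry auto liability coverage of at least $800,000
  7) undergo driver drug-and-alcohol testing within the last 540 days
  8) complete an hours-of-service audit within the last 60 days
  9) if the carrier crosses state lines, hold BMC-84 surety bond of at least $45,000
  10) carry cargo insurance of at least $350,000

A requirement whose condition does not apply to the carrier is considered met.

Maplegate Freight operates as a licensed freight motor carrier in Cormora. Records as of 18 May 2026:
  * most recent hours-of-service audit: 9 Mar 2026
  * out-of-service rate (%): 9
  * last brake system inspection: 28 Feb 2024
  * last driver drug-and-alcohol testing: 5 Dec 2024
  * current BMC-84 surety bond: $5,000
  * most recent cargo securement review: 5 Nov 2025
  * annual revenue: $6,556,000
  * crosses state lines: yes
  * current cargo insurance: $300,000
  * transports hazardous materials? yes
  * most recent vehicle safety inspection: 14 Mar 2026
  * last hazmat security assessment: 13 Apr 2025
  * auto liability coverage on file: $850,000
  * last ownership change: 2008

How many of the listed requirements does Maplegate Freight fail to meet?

1. out-of-service rate (%) 9 > 5 → not met
2. cargo securement review 194 days ago vs limit 180 → not met
3. vehicle safety inspection 65 days ago vs limit 60 → not met
4. brake system inspection 810 days ago vs limit 730 → not met
5. condition 'transports hazardous materials' holds; hazmat security assessment 400 days ago vs limit 365 → not met
6. auto liability coverage $850,000 ≥ $800,000 → met
7. driver drug-and-alcohol testing 529 days ago vs limit 540 → met
8. hours-of-service audit 70 days ago vs limit 60 → not met
9. condition 'crosses state lines' holds; BMC-84 surety bond $5,000 < $45,000 → not met
10. cargo insurance $300,000 < $350,000 → not met
Not met: 8 of 10

8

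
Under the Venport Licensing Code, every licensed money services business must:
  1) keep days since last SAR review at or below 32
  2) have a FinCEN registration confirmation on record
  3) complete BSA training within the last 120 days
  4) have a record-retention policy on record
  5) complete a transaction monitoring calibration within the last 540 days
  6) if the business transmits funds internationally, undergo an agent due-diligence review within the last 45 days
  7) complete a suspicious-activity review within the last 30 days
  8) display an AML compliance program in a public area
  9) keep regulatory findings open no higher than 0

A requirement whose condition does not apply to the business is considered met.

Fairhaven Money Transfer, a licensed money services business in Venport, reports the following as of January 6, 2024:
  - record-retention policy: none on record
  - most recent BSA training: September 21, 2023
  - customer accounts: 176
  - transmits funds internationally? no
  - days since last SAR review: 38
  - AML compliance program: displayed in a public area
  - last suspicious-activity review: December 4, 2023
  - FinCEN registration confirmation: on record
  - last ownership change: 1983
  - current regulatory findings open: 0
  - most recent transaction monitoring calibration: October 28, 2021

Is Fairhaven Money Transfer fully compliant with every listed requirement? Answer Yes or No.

1. days since last SAR review 38 > 32 → not met
2. FinCEN registration confirmation present → met
3. BSA training 107 days ago vs limit 120 → met
4. record-retention policy absent → not met
5. transaction monitoring calibration 800 days ago vs limit 540 → not met
6. condition 'transmits funds internationally' does not hold → requirement n/a → met
7. suspicious-activity review 33 days ago vs limit 30 → not met
8. AML compliance program present → met
9. regulatory findings open 0 ≤ 0 → met
Not met: 1, 4, 5, 7

No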